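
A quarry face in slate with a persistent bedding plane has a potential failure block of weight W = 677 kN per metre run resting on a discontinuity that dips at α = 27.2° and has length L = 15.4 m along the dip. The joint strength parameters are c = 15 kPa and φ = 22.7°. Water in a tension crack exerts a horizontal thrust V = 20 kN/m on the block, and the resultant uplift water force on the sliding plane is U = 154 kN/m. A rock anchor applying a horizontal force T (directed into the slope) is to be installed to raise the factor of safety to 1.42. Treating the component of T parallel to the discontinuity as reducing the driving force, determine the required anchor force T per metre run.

T = 34 kN/m

Resolving forces along and normal to the sliding plane, with the horizontal anchor force T adding T·sinα to the effective normal force and T·cosα acting up the plane against the driving force:
FS = [cL + (W cosα − U − V sinα + T sinα) tanφ] / [W sinα + V cosα − T cosα]
Without the anchor: N' = 439.0 kN/m, driving T_d = 327.2 kN/m, resisting R = 15·15.4 + 439.0·tan22.7° = 414.6 kN/m, FS = 1.27.
Setting FS = 1.42 and solving for T:
1.42·(327.2 − T cos27.2°) = 414.6 + T sin27.2°·tan22.7°
T·(sin27.2°·tan22.7° + 1.42·cos27.2°) = 1.42·327.2 − 414.6
T·(0.4571·0.4183 + 1.42·0.8894) = 464.7 − 414.6 = 50.1
T·1.4542 = 50.1
T = 34.4 kN/m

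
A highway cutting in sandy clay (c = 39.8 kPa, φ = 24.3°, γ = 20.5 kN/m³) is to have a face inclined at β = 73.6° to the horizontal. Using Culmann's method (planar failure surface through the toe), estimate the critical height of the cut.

H_c = 19.52 m

Culmann's analysis gives the critical failure plane at α_cr = (β + φ)/2 = (73.6 + 24.3)/2 = 48.9°, and the critical height
H_c = (4c/γ) · sinβ cosφ / [1 − cos(β − φ)]
    = (4·39.8/20.5) · sin73.6°·cos24.3° / [1 − cos(49.3°)]
    = 7.766 · 0.9593·0.9114 / [1 − 0.6521]
    = 7.766 · 0.8743 / 0.3479
    = 19.52 m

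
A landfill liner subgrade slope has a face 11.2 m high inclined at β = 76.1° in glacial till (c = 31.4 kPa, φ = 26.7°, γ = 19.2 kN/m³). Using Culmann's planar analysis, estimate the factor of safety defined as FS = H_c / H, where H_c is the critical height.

FS = 1.45

H_c = (4c/γ) · sinβ cosφ / [1 − cos(β − φ)]
    = (4·31.4/19.2) · sin76.1°·cos26.7° / [1 − cos49.4°]
    = 6.542 · 0.8672 / 0.3492 = 16.24 m
FS = H_c / H = 16.24 / 11.2 = 1.450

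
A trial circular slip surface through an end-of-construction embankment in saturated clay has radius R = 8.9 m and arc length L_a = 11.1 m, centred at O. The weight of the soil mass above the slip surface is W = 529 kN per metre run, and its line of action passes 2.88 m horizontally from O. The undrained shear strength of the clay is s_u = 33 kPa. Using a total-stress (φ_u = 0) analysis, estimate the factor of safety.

Taking moments about the centre O, the resisting moment is provided by the undrained shear strength acting along the arc:
M_R = s_u·L_a·R = 33·11.10·8.9 = 3260.1 kN·m/m
M_D = W·d = 529·2.88 = 1523.5 kN·m/m
FS = M_R / M_D = 3260.1 / 1523.5 = 2.140

FS = 2.14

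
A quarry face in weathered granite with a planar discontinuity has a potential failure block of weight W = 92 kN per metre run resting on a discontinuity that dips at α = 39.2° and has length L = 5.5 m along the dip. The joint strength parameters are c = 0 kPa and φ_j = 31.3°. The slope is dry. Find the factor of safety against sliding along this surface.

Resolving the block weight along and normal to the plane and applying the Mohr–Coulomb strength on the joint:
N' = W cosα = 92·cos39.2° = 71.3 kN/m
Driving force T = W sinα = 92·sin39.2° = 58.1 kN/m
Resisting force R = c·L + N'·tanφ_j = 0·5.5 + 71.3·tan31.3° = 0.0 + 43.3 = 43.3 kN/m
FS = R / T = 43.3 / 58.1 = 0.745

FS = 0.75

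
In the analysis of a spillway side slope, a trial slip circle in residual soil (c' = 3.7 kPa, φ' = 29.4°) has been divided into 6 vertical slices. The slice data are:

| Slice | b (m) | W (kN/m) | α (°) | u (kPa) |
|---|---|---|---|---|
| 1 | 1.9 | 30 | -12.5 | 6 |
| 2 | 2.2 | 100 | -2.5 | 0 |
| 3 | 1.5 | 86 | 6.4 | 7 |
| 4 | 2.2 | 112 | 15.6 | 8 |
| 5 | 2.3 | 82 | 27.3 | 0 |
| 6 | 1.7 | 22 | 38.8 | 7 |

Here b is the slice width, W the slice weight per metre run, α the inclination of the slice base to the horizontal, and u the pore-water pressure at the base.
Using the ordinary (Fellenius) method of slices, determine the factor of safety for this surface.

Ordinary method of slices: FS = Σ[c'·Δl_i + (W_i cosα_i − u_i·Δl_i)·tanφ'] / Σ W_i sinα_i, with Δl_i = b_i / cosα_i.
Slice 1: Δl = 1.9/cos(-12.5°) = 1.946 m; N'_1 = 30·cos(-12.5°) − 6·1.946 = 17.6; c'Δl = 7.20; W sinα = -6.5
Slice 2: Δl = 2.2/cos(-2.5°) = 2.202 m; N'_2 = 100·cos(-2.5°) − 0·2.202 = 99.9; c'Δl = 8.15; W sinα = -4.4
Slice 3: Δl = 1.5/cos6.4° = 1.509 m; N'_3 = 86·cos6.4° − 7·1.509 = 74.9; c'Δl = 5.58; W sinα = 9.6
Slice 4: Δl = 2.2/cos15.6° = 2.284 m; N'_4 = 112·cos15.6° − 8·2.284 = 89.6; c'Δl = 8.45; W sinα = 30.1
Slice 5: Δl = 2.3/cos27.3° = 2.588 m; N'_5 = 82·cos27.3° − 0·2.588 = 72.9; c'Δl = 9.58; W sinα = 37.6
Slice 6: Δl = 1.7/cos38.8° = 2.181 m; N'_6 = 22·cos38.8° − 7·2.181 = 1.9; c'Δl = 8.07; W sinα = 13.8
Σc'Δl = 47.0 kN/m; ΣN' = 356.8 kN/m; ΣW sinα = 80.2 kN/m
Resisting = 47.0 + 356.8·tan29.4° = 47.0 + 201.0 = 248.1 kN/m
FS = 248.1 / 80.2 = 3.091

FS = 3.09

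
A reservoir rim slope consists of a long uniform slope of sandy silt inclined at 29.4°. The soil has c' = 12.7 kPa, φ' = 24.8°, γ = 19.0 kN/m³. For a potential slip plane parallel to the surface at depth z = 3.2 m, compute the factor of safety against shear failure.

For an infinite slope with a slip plane parallel to the surface (no pore pressure): FS = [c' + γz cos²β tanφ'] / [γz sinβ cosβ].
γz = 19.0·3.2 = 60.80 kN/m²
Numerator = 12.7 + 60.80·cos²29.4°·tan24.8° = 12.7 + 60.80·0.7590·0.4621 = 34.023 kPa
Denominator = 60.80·sin29.4°·cos29.4° = 60.80·0.4909·0.8712 = 26.003 kPa
FS = 34.023 / 26.003 = 1.308

FS = 1.31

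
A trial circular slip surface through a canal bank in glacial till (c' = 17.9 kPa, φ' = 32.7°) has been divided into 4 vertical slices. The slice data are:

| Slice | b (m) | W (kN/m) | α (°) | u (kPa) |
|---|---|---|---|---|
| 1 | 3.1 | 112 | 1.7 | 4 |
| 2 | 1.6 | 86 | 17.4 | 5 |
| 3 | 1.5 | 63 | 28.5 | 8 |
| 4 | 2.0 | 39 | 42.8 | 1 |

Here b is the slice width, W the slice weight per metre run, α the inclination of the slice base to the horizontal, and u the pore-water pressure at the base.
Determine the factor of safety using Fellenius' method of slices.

Ordinary method of slices: FS = Σ[c'·Δl_i + (W_i cosα_i − u_i·Δl_i)·tanφ'] / Σ W_i sinα_i, with Δl_i = b_i / cosα_i.
Slice 1: Δl = 3.1/cos1.7° = 3.101 m; N'_1 = 112·cos1.7° − 4·3.101 = 99.5; c'Δl = 55.51; W sinα = 3.3
Slice 2: Δl = 1.6/cos17.4° = 1.677 m; N'_2 = 86·cos17.4° − 5·1.677 = 73.7; c'Δl = 30.01; W sinα = 25.7
Slice 3: Δl = 1.5/cos28.5° = 1.707 m; N'_3 = 63·cos28.5° − 8·1.707 = 41.7; c'Δl = 30.55; W sinα = 30.1
Slice 4: Δl = 2.0/cos42.8° = 2.726 m; N'_4 = 39·cos42.8° − 1·2.726 = 25.9; c'Δl = 48.79; W sinα = 26.5
Σc'Δl = 164.9 kN/m; ΣN' = 240.8 kN/m; ΣW sinα = 85.6 kN/m
Resisting = 164.9 + 240.8·tan32.7° = 164.9 + 154.6 = 319.5 kN/m
FS = 319.5 / 85.6 = 3.732

FS = 3.73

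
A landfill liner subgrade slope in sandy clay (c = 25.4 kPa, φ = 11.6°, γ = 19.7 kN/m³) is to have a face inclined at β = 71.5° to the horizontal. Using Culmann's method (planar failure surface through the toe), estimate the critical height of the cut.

H_c = 9.61 m

Culmann's analysis gives the critical failure plane at α_cr = (β + φ)/2 = (71.5 + 11.6)/2 = 41.5°, and the critical height
H_c = (4c/γ) · sinβ cosφ / [1 − cos(β − φ)]
    = (4·25.4/19.7) · sin71.5°·cos11.6° / [1 − cos(59.9°)]
    = 5.157 · 0.9483·0.9796 / [1 − 0.5015]
    = 5.157 · 0.9290 / 0.4985
    = 9.61 m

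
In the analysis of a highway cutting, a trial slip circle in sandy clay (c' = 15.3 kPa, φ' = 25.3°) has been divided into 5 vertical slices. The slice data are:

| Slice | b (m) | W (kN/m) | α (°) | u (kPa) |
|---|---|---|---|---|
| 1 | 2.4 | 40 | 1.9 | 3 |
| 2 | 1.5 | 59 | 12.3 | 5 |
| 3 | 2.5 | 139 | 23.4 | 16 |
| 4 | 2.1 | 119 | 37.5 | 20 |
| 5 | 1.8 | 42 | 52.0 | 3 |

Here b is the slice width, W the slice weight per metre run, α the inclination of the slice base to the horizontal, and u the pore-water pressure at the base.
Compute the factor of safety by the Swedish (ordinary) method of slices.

Ordinary method of slices: FS = Σ[c'·Δl_i + (W_i cosα_i − u_i·Δl_i)·tanφ'] / Σ W_i sinα_i, with Δl_i = b_i / cosα_i.
Slice 1: Δl = 2.4/cos1.9° = 2.401 m; N'_1 = 40·cos1.9° − 3·2.401 = 32.8; c'Δl = 36.74; W sinα = 1.3
Slice 2: Δl = 1.5/cos12.3° = 1.535 m; N'_2 = 59·cos12.3° − 5·1.535 = 50.0; c'Δl = 23.49; W sinα = 12.6
Slice 3: Δl = 2.5/cos23.4° = 2.724 m; N'_3 = 139·cos23.4° − 16·2.724 = 84.0; c'Δl = 41.68; W sinα = 55.2
Slice 4: Δl = 2.1/cos37.5° = 2.647 m; N'_4 = 119·cos37.5° − 20·2.647 = 41.5; c'Δl = 40.50; W sinα = 72.4
Slice 5: Δl = 1.8/cos52.0° = 2.924 m; N'_5 = 42·cos52.0° − 3·2.924 = 17.1; c'Δl = 44.73; W sinα = 33.1
Σc'Δl = 187.1 kN/m; ΣN' = 225.3 kN/m; ΣW sinα = 174.6 kN/m
Resisting = 187.1 + 225.3·tan25.3° = 187.1 + 106.5 = 293.6 kN/m
FS = 293.6 / 174.6 = 1.681

FS = 1.68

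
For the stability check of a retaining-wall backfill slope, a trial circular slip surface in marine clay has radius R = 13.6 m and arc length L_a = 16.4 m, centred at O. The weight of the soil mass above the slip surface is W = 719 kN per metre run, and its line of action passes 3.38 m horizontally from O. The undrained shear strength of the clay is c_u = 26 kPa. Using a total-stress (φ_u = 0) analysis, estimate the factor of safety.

Taking moments about the centre O, the resisting moment is provided by the undrained shear strength acting along the arc:
M_R = c_u·L_a·R = 26·16.40·13.6 = 5799.0 kN·m/m
M_D = W·d = 719·3.38 = 2430.2 kN·m/m
FS = M_R / M_D = 5799.0 / 2430.2 = 2.386

FS = 2.39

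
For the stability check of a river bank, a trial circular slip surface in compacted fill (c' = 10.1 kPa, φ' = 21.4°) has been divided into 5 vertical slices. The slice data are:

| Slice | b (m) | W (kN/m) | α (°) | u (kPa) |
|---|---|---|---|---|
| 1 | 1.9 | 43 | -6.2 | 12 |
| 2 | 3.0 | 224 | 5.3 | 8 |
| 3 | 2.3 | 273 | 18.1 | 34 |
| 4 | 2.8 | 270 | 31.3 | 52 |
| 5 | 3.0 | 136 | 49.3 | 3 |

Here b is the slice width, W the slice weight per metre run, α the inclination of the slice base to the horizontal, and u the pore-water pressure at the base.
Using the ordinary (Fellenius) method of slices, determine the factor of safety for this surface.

Ordinary method of slices: FS = Σ[c'·Δl_i + (W_i cosα_i − u_i·Δl_i)·tanφ'] / Σ W_i sinα_i, with Δl_i = b_i / cosα_i.
Slice 1: Δl = 1.9/cos(-6.2°) = 1.911 m; N'_1 = 43·cos(-6.2°) − 12·1.911 = 19.8; c'Δl = 19.30; W sinα = -4.6
Slice 2: Δl = 3.0/cos5.3° = 3.013 m; N'_2 = 224·cos5.3° − 8·3.013 = 198.9; c'Δl = 30.43; W sinα = 20.7
Slice 3: Δl = 2.3/cos18.1° = 2.420 m; N'_3 = 273·cos18.1° − 34·2.420 = 177.2; c'Δl = 24.44; W sinα = 84.8
Slice 4: Δl = 2.8/cos31.3° = 3.277 m; N'_4 = 270·cos31.3° − 52·3.277 = 60.3; c'Δl = 33.10; W sinα = 140.3
Slice 5: Δl = 3.0/cos49.3° = 4.601 m; N'_5 = 136·cos49.3° − 3·4.601 = 74.9; c'Δl = 46.47; W sinα = 103.1
Σc'Δl = 153.7 kN/m; ΣN' = 531.2 kN/m; ΣW sinα = 344.2 kN/m
Resisting = 153.7 + 531.2·tan21.4° = 153.7 + 208.2 = 361.9 kN/m
FS = 361.9 / 344.2 = 1.051

FS = 1.05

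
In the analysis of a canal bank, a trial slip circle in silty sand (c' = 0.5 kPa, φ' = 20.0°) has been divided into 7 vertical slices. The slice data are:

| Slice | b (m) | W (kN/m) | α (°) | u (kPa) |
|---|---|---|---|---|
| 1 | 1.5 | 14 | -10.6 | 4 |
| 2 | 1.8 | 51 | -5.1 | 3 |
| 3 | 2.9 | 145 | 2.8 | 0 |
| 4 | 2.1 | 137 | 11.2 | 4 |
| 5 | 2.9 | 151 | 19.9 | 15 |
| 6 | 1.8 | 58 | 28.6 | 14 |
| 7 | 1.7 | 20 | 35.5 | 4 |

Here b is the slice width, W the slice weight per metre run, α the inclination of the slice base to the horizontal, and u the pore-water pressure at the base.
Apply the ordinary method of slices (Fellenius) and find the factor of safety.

Ordinary method of slices: FS = Σ[c'·Δl_i + (W_i cosα_i − u_i·Δl_i)·tanφ'] / Σ W_i sinα_i, with Δl_i = b_i / cosα_i.
Slice 1: Δl = 1.5/cos(-10.6°) = 1.526 m; N'_1 = 14·cos(-10.6°) − 4·1.526 = 7.7; c'Δl = 0.76; W sinα = -2.6
Slice 2: Δl = 1.8/cos(-5.1°) = 1.807 m; N'_2 = 51·cos(-5.1°) − 3·1.807 = 45.4; c'Δl = 0.90; W sinα = -4.5
Slice 3: Δl = 2.9/cos2.8° = 2.903 m; N'_3 = 145·cos2.8° − 0·2.903 = 144.8; c'Δl = 1.45; W sinα = 7.1
Slice 4: Δl = 2.1/cos11.2° = 2.141 m; N'_4 = 137·cos11.2° − 4·2.141 = 125.8; c'Δl = 1.07; W sinα = 26.6
Slice 5: Δl = 2.9/cos19.9° = 3.084 m; N'_5 = 151·cos19.9° − 15·3.084 = 95.7; c'Δl = 1.54; W sinα = 51.4
Slice 6: Δl = 1.8/cos28.6° = 2.050 m; N'_6 = 58·cos28.6° − 14·2.050 = 22.2; c'Δl = 1.03; W sinα = 27.8
Slice 7: Δl = 1.7/cos35.5° = 2.088 m; N'_7 = 20·cos35.5° − 4·2.088 = 7.9; c'Δl = 1.04; W sinα = 11.6
Σc'Δl = 7.8 kN/m; ΣN' = 449.6 kN/m; ΣW sinα = 117.4 kN/m
Resisting = 7.8 + 449.6·tan20.0° = 7.8 + 163.6 = 171.4 kN/m
FS = 171.4 / 117.4 = 1.461

FS = 1.46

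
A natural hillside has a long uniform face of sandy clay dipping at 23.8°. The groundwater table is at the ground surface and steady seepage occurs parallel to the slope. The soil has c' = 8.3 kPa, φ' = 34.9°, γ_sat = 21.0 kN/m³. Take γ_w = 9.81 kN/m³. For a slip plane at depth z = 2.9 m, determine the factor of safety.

FS = 1.21

With seepage parallel to the slope and the water table at the surface, the effective normal stress on the slip plane uses the buoyant unit weight γ' = γ_sat − γ_w while the driving shear stress uses γ_sat:
FS = [c' + γ' z cos²β tanφ'] / [γ_sat z sinβ cosβ]
γ' = 21.0 − 9.81 = 11.19 kN/m³
Numerator = 8.3 + 11.19·2.9·cos²23.8°·tan34.9° = 8.3 + 11.19·2.9·0.8372·0.6976 = 27.252 kPa
Denominator = 21.0·2.9·sin23.8°·cos23.8° = 21.0·2.9·0.4035·0.9150 = 22.486 kPa
FS = 27.252 / 22.486 = 1.212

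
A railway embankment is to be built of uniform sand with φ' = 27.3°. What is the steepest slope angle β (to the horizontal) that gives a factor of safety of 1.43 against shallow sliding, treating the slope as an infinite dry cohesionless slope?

β = 19.8°

For an infinite dry cohesionless slope FS = tanφ'/tanβ, so tanβ = tanφ' / FS.
tanβ = tan27.3° / 1.43 = 0.5161 / 1.43 = 0.3609
β = arctan(0.3609) = 19.85°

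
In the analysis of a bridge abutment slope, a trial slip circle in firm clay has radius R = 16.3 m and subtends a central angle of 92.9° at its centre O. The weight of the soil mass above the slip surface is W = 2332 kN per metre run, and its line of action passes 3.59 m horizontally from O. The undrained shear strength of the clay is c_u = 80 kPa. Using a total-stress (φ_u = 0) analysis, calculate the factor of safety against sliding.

Taking moments about the centre O, the resisting moment is provided by the undrained shear strength acting along the arc:
Arc length L_a = R·θ = 16.3·(92.9°·π/180) = 16.3·1.6214 = 26.43 m
M_R = c_u·L_a·R = 80·26.43·16.3 = 34463.4 kN·m/m
M_D = W·d = 2332·3.59 = 8371.9 kN·m/m
FS = M_R / M_D = 34463.4 / 8371.9 = 4.117

FS = 4.12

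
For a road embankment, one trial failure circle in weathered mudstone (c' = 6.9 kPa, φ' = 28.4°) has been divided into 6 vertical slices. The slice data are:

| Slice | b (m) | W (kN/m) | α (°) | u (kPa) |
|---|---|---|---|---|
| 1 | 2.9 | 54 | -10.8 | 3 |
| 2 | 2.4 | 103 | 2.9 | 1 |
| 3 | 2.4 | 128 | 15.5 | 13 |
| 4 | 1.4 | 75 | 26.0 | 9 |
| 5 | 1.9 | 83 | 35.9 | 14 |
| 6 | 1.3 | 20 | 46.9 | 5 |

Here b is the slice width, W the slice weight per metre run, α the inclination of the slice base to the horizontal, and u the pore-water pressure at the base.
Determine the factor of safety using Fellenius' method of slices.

Ordinary method of slices: FS = Σ[c'·Δl_i + (W_i cosα_i − u_i·Δl_i)·tanφ'] / Σ W_i sinα_i, with Δl_i = b_i / cosα_i.
Slice 1: Δl = 2.9/cos(-10.8°) = 2.952 m; N'_1 = 54·cos(-10.8°) − 3·2.952 = 44.2; c'Δl = 20.37; W sinα = -10.1
Slice 2: Δl = 2.4/cos2.9° = 2.403 m; N'_2 = 103·cos2.9° − 1·2.403 = 100.5; c'Δl = 16.58; W sinα = 5.2
Slice 3: Δl = 2.4/cos15.5° = 2.491 m; N'_3 = 128·cos15.5° − 13·2.491 = 91.0; c'Δl = 17.19; W sinα = 34.2
Slice 4: Δl = 1.4/cos26.0° = 1.558 m; N'_4 = 75·cos26.0° − 9·1.558 = 53.4; c'Δl = 10.75; W sinα = 32.9
Slice 5: Δl = 1.9/cos35.9° = 2.346 m; N'_5 = 83·cos35.9° − 14·2.346 = 34.4; c'Δl = 16.18; W sinα = 48.7
Slice 6: Δl = 1.3/cos46.9° = 1.903 m; N'_6 = 20·cos46.9° − 5·1.903 = 4.2; c'Δl = 13.13; W sinα = 14.6
Σc'Δl = 94.2 kN/m; ΣN' = 327.6 kN/m; ΣW sinα = 125.4 kN/m
Resisting = 94.2 + 327.6·tan28.4° = 94.2 + 177.1 = 271.3 kN/m
FS = 271.3 / 125.4 = 2.163

FS = 2.16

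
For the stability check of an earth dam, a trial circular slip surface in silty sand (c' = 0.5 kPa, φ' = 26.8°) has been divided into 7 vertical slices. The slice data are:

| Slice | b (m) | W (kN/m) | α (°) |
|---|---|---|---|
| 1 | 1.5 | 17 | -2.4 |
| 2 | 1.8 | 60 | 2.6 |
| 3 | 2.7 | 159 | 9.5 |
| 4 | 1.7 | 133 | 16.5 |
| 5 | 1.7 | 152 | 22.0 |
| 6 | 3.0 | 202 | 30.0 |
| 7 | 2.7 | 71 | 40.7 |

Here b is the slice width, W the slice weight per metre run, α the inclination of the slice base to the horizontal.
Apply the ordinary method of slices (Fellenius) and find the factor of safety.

FS = 1.40

Ordinary method of slices: FS = Σ[c'·Δl_i + (W_i cosα_i)·tanφ'] / Σ W_i sinα_i, with Δl_i = b_i / cosα_i.
Slice 1: Δl = 1.5/cos(-2.4°) = 1.501 m; N'_1 = 17·cos(-2.4°) = 17.0; c'Δl = 0.75; W sinα = -0.7
Slice 2: Δl = 1.8/cos2.6° = 1.802 m; N'_2 = 60·cos2.6° = 59.9; c'Δl = 0.90; W sinα = 2.7
Slice 3: Δl = 2.7/cos9.5° = 2.738 m; N'_3 = 159·cos9.5° = 156.8; c'Δl = 1.37; W sinα = 26.2
Slice 4: Δl = 1.7/cos16.5° = 1.773 m; N'_4 = 133·cos16.5° = 127.5; c'Δl = 0.89; W sinα = 37.8
Slice 5: Δl = 1.7/cos22.0° = 1.834 m; N'_5 = 152·cos22.0° = 140.9; c'Δl = 0.92; W sinα = 56.9
Slice 6: Δl = 3.0/cos30.0° = 3.464 m; N'_6 = 202·cos30.0° = 174.9; c'Δl = 1.73; W sinα = 101.0
Slice 7: Δl = 2.7/cos40.7° = 3.561 m; N'_7 = 71·cos40.7° = 53.8; c'Δl = 1.78; W sinα = 46.3
Σc'Δl = 8.3 kN/m; ΣN' = 731.0 kN/m; ΣW sinα = 270.3 kN/m
Resisting = 8.3 + 731.0·tan26.8° = 8.3 + 369.2 = 377.6 kN/m
FS = 377.6 / 270.3 = 1.397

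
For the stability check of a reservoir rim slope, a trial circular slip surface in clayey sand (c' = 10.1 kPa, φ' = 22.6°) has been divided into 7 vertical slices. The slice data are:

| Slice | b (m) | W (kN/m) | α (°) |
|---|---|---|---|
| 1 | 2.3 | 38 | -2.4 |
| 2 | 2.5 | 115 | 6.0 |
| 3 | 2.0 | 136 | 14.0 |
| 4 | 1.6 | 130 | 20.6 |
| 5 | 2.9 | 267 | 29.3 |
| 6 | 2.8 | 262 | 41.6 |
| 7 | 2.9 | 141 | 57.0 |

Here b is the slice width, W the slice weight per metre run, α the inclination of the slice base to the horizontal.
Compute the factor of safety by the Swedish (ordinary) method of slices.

Ordinary method of slices: FS = Σ[c'·Δl_i + (W_i cosα_i)·tanφ'] / Σ W_i sinα_i, with Δl_i = b_i / cosα_i.
Slice 1: Δl = 2.3/cos(-2.4°) = 2.302 m; N'_1 = 38·cos(-2.4°) = 38.0; c'Δl = 23.25; W sinα = -1.6
Slice 2: Δl = 2.5/cos6.0° = 2.514 m; N'_2 = 115·cos6.0° = 114.4; c'Δl = 25.39; W sinα = 12.0
Slice 3: Δl = 2.0/cos14.0° = 2.061 m; N'_3 = 136·cos14.0° = 132.0; c'Δl = 20.82; W sinα = 32.9
Slice 4: Δl = 1.6/cos20.6° = 1.709 m; N'_4 = 130·cos20.6° = 121.7; c'Δl = 17.26; W sinα = 45.7
Slice 5: Δl = 2.9/cos29.3° = 3.325 m; N'_5 = 267·cos29.3° = 232.8; c'Δl = 33.59; W sinα = 130.7
Slice 6: Δl = 2.8/cos41.6° = 3.744 m; N'_6 = 262·cos41.6° = 195.9; c'Δl = 37.82; W sinα = 173.9
Slice 7: Δl = 2.9/cos57.0° = 5.325 m; N'_7 = 141·cos57.0° = 76.8; c'Δl = 53.78; W sinα = 118.3
Σc'Δl = 211.9 kN/m; ΣN' = 911.5 kN/m; ΣW sinα = 511.9 kN/m
Resisting = 211.9 + 911.5·tan22.6° = 211.9 + 379.4 = 591.3 kN/m
FS = 591.3 / 511.9 = 1.155

FS = 1.16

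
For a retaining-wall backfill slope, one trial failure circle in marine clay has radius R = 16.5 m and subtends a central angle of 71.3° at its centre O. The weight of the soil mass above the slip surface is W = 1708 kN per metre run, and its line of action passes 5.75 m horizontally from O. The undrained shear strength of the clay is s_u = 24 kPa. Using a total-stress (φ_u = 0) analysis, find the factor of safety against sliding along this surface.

Taking moments about the centre O, the resisting moment is provided by the undrained shear strength acting along the arc:
Arc length L_a = R·θ = 16.5·(71.3°·π/180) = 16.5·1.2444 = 20.53 m
M_R = s_u·L_a·R = 24·20.53·16.5 = 8131.0 kN·m/m
M_D = W·d = 1708·5.75 = 9821.0 kN·m/m
FS = M_R / M_D = 8131.0 / 9821.0 = 0.828

FS = 0.83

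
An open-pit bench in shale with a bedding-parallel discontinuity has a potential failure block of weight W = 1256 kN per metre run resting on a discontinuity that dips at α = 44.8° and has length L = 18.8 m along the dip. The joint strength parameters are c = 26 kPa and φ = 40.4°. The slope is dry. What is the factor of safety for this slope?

FS = 1.41

Resolving the block weight along and normal to the plane and applying the Mohr–Coulomb strength on the joint:
N' = W cosα = 1256·cos44.8° = 891.2 kN/m
Driving force T = W sinα = 1256·sin44.8° = 885.0 kN/m
Resisting force R = c·L + N'·tanφ = 26·18.8 + 891.2·tan40.4° = 488.8 + 758.5 = 1247.3 kN/m
FS = R / T = 1247.3 / 885.0 = 1.409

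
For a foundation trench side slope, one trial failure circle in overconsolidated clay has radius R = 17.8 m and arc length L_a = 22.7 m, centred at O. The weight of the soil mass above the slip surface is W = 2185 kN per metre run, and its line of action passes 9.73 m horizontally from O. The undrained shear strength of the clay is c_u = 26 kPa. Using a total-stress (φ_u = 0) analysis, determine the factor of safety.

Taking moments about the centre O, the resisting moment is provided by the undrained shear strength acting along the arc:
M_R = c_u·L_a·R = 26·22.70·17.8 = 10505.6 kN·m/m
M_D = W·d = 2185·9.73 = 21260.0 kN·m/m
FS = M_R / M_D = 10505.6 / 21260.0 = 0.494

FS = 0.49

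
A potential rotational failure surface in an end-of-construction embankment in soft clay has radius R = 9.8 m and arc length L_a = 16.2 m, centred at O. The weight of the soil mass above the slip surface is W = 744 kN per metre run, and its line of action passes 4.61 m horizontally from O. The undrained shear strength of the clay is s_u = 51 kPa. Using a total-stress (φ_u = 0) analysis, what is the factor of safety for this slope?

Taking moments about the centre O, the resisting moment is provided by the undrained shear strength acting along the arc:
M_R = s_u·L_a·R = 51·16.20·9.8 = 8096.8 kN·m/m
M_D = W·d = 744·4.61 = 3429.8 kN·m/m
FS = M_R / M_D = 8096.8 / 3429.8 = 2.361

FS = 2.36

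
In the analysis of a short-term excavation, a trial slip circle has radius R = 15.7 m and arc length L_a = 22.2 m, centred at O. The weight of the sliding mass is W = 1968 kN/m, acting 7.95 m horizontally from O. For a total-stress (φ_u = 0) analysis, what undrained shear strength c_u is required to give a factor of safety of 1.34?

c_u = 60.2 kPa

FS = c_u·L_a·R / (W·d), so c_u = FS·W·d / (L_a·R).
c_u = 1.34·1968·7.95 / (22.20·15.7) = 20965.1 / 348.54 = 60.15 kPa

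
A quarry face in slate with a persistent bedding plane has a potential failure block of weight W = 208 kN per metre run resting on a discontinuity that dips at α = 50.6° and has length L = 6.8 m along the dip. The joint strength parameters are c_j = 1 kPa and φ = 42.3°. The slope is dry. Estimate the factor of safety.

FS = 0.79

Resolving the block weight along and normal to the plane and applying the Mohr–Coulomb strength on the joint:
N' = W cosα = 208·cos50.6° = 132.0 kN/m
Driving force T = W sinα = 208·sin50.6° = 160.7 kN/m
Resisting force R = c_j·L + N'·tanφ = 1·6.8 + 132.0·tan42.3° = 6.8 + 120.1 = 126.9 kN/m
FS = R / T = 126.9 / 160.7 = 0.790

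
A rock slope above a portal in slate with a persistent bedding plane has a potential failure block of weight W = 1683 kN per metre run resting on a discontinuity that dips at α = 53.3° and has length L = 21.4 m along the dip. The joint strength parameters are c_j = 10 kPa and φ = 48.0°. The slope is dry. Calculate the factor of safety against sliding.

FS = 0.99

Resolving the block weight along and normal to the plane and applying the Mohr–Coulomb strength on the joint:
N' = W cosα = 1683·cos53.3° = 1005.8 kN/m
Driving force T = W sinα = 1683·sin53.3° = 1349.4 kN/m
Resisting force R = c_j·L + N'·tanφ = 10·21.4 + 1005.8·tan48.0° = 214.0 + 1117.1 = 1331.1 kN/m
FS = R / T = 1331.1 / 1349.4 = 0.986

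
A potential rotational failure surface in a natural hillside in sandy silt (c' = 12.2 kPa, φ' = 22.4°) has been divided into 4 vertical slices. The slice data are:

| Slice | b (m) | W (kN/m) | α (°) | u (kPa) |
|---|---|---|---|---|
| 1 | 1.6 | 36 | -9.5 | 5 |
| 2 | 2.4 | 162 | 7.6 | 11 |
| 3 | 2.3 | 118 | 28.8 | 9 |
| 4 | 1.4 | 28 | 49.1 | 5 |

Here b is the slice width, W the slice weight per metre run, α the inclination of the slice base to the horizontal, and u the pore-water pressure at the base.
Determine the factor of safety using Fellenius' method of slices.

FS = 2.25

Ordinary method of slices: FS = Σ[c'·Δl_i + (W_i cosα_i − u_i·Δl_i)·tanφ'] / Σ W_i sinα_i, with Δl_i = b_i / cosα_i.
Slice 1: Δl = 1.6/cos(-9.5°) = 1.622 m; N'_1 = 36·cos(-9.5°) − 5·1.622 = 27.4; c'Δl = 19.79; W sinα = -5.9
Slice 2: Δl = 2.4/cos7.6° = 2.421 m; N'_2 = 162·cos7.6° − 11·2.421 = 133.9; c'Δl = 29.54; W sinα = 21.4
Slice 3: Δl = 2.3/cos28.8° = 2.625 m; N'_3 = 118·cos28.8° − 9·2.625 = 79.8; c'Δl = 32.02; W sinα = 56.8
Slice 4: Δl = 1.4/cos49.1° = 2.138 m; N'_4 = 28·cos49.1° − 5·2.138 = 7.6; c'Δl = 26.09; W sinα = 21.2
Σc'Δl = 107.4 kN/m; ΣN' = 248.8 kN/m; ΣW sinα = 93.5 kN/m
Resisting = 107.4 + 248.8·tan22.4° = 107.4 + 102.5 = 210.0 kN/m
FS = 210.0 / 93.5 = 2.246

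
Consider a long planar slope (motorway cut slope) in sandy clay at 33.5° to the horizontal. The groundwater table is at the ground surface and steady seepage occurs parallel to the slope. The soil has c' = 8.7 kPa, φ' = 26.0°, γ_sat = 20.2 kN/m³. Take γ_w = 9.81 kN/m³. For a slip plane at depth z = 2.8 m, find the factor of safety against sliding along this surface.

FS = 0.71

With seepage parallel to the slope and the water table at the surface, the effective normal stress on the slip plane uses the buoyant unit weight γ' = γ_sat − γ_w while the driving shear stress uses γ_sat:
FS = [c' + γ' z cos²β tanφ'] / [γ_sat z sinβ cosβ]
γ' = 20.2 − 9.81 = 10.39 kN/m³
Numerator = 8.7 + 10.39·2.8·cos²33.5°·tan26.0° = 8.7 + 10.39·2.8·0.6954·0.4877 = 18.567 kPa
Denominator = 20.2·2.8·sin33.5°·cos33.5° = 20.2·2.8·0.5519·0.8339 = 26.032 kPa
FS = 18.567 / 26.032 = 0.713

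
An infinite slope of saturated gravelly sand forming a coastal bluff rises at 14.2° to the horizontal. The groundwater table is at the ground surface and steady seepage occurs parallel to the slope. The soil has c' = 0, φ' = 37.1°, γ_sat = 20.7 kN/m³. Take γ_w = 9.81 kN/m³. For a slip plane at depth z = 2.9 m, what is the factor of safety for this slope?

FS = 1.57

With seepage parallel to the slope and the water table at the surface, the effective normal stress on the slip plane uses the buoyant unit weight γ' = γ_sat − γ_w while the driving shear stress uses γ_sat:
FS = [c' + γ' z cos²β tanφ'] / [γ_sat z sinβ cosβ]
(For c' = 0 this reduces to FS = (γ'/γ_sat)·tanφ'/tanβ.)
γ' = 20.7 − 9.81 = 10.89 kN/m³
Numerator = 0.0 + 10.89·2.9·cos²14.2°·tan37.1° = 0.0 + 10.89·2.9·0.9398·0.7563 = 22.447 kPa
Denominator = 20.7·2.9·sin14.2°·cos14.2° = 20.7·2.9·0.2453·0.9694 = 14.276 kPa
FS = 22.447 / 14.276 = 1.572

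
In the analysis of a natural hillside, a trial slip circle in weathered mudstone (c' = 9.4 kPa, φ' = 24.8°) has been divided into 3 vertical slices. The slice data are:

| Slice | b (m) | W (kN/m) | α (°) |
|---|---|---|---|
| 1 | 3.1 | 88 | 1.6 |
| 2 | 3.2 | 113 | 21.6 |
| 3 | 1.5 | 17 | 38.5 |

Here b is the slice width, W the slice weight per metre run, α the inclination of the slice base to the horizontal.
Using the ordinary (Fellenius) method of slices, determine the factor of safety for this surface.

Ordinary method of slices: FS = Σ[c'·Δl_i + (W_i cosα_i)·tanφ'] / Σ W_i sinα_i, with Δl_i = b_i / cosα_i.
Slice 1: Δl = 3.1/cos1.6° = 3.101 m; N'_1 = 88·cos1.6° = 88.0; c'Δl = 29.15; W sinα = 2.5
Slice 2: Δl = 3.2/cos21.6° = 3.442 m; N'_2 = 113·cos21.6° = 105.1; c'Δl = 32.35; W sinα = 41.6
Slice 3: Δl = 1.5/cos38.5° = 1.917 m; N'_3 = 17·cos38.5° = 13.3; c'Δl = 18.02; W sinα = 10.6
Σc'Δl = 79.5 kN/m; ΣN' = 206.3 kN/m; ΣW sinα = 54.6 kN/m
Resisting = 79.5 + 206.3·tan24.8° = 79.5 + 95.3 = 174.9 kN/m
FS = 174.9 / 54.6 = 3.200

FS = 3.20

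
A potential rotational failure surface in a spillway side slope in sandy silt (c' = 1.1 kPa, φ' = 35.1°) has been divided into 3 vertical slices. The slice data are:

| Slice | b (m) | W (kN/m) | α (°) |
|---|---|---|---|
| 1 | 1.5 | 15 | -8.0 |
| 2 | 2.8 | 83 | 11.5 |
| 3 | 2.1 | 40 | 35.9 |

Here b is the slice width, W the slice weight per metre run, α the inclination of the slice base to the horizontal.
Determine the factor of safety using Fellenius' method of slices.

FS = 2.59

Ordinary method of slices: FS = Σ[c'·Δl_i + (W_i cosα_i)·tanφ'] / Σ W_i sinα_i, with Δl_i = b_i / cosα_i.
Slice 1: Δl = 1.5/cos(-8.0°) = 1.515 m; N'_1 = 15·cos(-8.0°) = 14.9; c'Δl = 1.67; W sinα = -2.1
Slice 2: Δl = 2.8/cos11.5° = 2.857 m; N'_2 = 83·cos11.5° = 81.3; c'Δl = 3.14; W sinα = 16.5
Slice 3: Δl = 2.1/cos35.9° = 2.592 m; N'_3 = 40·cos35.9° = 32.4; c'Δl = 2.85; W sinα = 23.5
Σc'Δl = 7.7 kN/m; ΣN' = 128.6 kN/m; ΣW sinα = 37.9 kN/m
Resisting = 7.7 + 128.6·tan35.1° = 7.7 + 90.4 = 98.0 kN/m
FS = 98.0 / 37.9 = 2.586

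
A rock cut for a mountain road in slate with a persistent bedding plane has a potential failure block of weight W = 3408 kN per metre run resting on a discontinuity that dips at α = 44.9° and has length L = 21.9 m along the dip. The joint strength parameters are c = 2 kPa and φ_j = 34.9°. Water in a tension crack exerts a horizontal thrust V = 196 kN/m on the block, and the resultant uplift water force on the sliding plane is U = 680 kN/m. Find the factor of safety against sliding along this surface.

FS = 0.45

Resolving the block weight along and normal to the plane and applying the Mohr–Coulomb strength on the joint:
N' = W cosα − U − V sinα = 3408·cos44.9° − 680 − 196·sin44.9° = 1595.7 kN/m
Driving force T = W sinα + V cosα = 3408·sin44.9° + 196·cos44.9° = 2544.4 kN/m
Resisting force R = c·L + N'·tanφ_j = 2·21.9 + 1595.7·tan34.9° = 43.8 + 1113.2 = 1157.0 kN/m
FS = R / T = 1157.0 / 2544.4 = 0.455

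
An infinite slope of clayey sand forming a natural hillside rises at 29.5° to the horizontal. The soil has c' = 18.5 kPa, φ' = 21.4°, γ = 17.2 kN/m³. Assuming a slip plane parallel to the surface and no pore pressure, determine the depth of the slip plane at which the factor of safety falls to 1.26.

z = 4.42 m

Setting FS = 1.26 in FS = [c' + γz cos²β tanφ'] / [γz sinβ cosβ] and solving for z:
z = c' / [γ cosβ (FS·sinβ − cosβ·tanφ')]
  = 18.5 / [17.2·cos29.5°·(1.26·sin29.5° − cos29.5°·tan21.4°)]
  = 18.5 / [17.2·0.8704·(1.26·0.4924 − 0.8704·0.3919)]
  = 18.5 / 4.1821 = 4.424 m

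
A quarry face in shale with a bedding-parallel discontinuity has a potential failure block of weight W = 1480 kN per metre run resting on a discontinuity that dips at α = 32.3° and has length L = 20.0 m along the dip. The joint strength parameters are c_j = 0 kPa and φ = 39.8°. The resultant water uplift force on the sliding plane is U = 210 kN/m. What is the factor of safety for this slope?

Resolving the block weight along and normal to the plane and applying the Mohr–Coulomb strength on the joint:
N' = W cosα − U = 1480·cos32.3° − 210 = 1041.0 kN/m
Driving force T = W sinα = 1480·sin32.3° = 790.8 kN/m
Resisting force R = c_j·L + N'·tanφ = 0·20.0 + 1041.0·tan39.8° = 0.0 + 867.3 = 867.3 kN/m
FS = R / T = 867.3 / 790.8 = 1.097

FS = 1.10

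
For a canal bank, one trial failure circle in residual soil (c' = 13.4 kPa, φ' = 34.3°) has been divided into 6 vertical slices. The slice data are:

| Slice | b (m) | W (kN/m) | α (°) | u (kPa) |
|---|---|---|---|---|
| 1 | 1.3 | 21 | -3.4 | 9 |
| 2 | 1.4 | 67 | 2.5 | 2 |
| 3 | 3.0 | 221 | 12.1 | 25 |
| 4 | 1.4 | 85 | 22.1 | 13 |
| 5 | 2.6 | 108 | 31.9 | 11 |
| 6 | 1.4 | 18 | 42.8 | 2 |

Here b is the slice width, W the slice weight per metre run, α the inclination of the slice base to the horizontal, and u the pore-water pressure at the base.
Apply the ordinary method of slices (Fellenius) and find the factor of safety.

Ordinary method of slices: FS = Σ[c'·Δl_i + (W_i cosα_i − u_i·Δl_i)·tanφ'] / Σ W_i sinα_i, with Δl_i = b_i / cosα_i.
Slice 1: Δl = 1.3/cos(-3.4°) = 1.302 m; N'_1 = 21·cos(-3.4°) − 9·1.302 = 9.2; c'Δl = 17.45; W sinα = -1.2
Slice 2: Δl = 1.4/cos2.5° = 1.401 m; N'_2 = 67·cos2.5° − 2·1.401 = 64.1; c'Δl = 18.78; W sinα = 2.9
Slice 3: Δl = 3.0/cos12.1° = 3.068 m; N'_3 = 221·cos12.1° − 25·3.068 = 139.4; c'Δl = 41.11; W sinα = 46.3
Slice 4: Δl = 1.4/cos22.1° = 1.511 m; N'_4 = 85·cos22.1° − 13·1.511 = 59.1; c'Δl = 20.25; W sinα = 32.0
Slice 5: Δl = 2.6/cos31.9° = 3.063 m; N'_5 = 108·cos31.9° − 11·3.063 = 58.0; c'Δl = 41.04; W sinα = 57.1
Slice 6: Δl = 1.4/cos42.8° = 1.908 m; N'_6 = 18·cos42.8° − 2·1.908 = 9.4; c'Δl = 25.57; W sinα = 12.2
Σc'Δl = 164.2 kN/m; ΣN' = 339.3 kN/m; ΣW sinα = 149.3 kN/m
Resisting = 164.2 + 339.3·tan34.3° = 164.2 + 231.4 = 395.6 kN/m
FS = 395.6 / 149.3 = 2.650

FS = 2.65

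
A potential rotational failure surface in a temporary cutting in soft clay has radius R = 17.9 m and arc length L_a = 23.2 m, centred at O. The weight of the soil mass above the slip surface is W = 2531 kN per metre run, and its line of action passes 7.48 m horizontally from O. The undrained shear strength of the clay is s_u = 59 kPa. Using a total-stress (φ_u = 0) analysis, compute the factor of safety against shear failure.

Taking moments about the centre O, the resisting moment is provided by the undrained shear strength acting along the arc:
M_R = s_u·L_a·R = 59·23.20·17.9 = 24501.5 kN·m/m
M_D = W·d = 2531·7.48 = 18931.9 kN·m/m
FS = M_R / M_D = 24501.5 / 18931.9 = 1.294

FS = 1.29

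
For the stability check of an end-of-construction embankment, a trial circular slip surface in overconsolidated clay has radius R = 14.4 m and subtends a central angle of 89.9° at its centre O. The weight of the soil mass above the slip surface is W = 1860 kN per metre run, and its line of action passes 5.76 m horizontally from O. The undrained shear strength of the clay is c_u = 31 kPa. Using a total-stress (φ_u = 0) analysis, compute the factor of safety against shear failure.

Taking moments about the centre O, the resisting moment is provided by the undrained shear strength acting along the arc:
Arc length L_a = R·θ = 14.4·(89.9°·π/180) = 14.4·1.5691 = 22.59 m
M_R = c_u·L_a·R = 31·22.59·14.4 = 10086.1 kN·m/m
M_D = W·d = 1860·5.76 = 10713.6 kN·m/m
FS = M_R / M_D = 10086.1 / 10713.6 = 0.941

FS = 0.94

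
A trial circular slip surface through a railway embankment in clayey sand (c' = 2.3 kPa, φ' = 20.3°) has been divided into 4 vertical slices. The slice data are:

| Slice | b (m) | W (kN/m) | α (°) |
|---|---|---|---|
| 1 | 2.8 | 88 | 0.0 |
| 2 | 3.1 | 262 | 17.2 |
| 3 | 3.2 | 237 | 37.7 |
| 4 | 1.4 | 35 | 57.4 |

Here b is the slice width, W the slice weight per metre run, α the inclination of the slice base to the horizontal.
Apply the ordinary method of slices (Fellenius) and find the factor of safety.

Ordinary method of slices: FS = Σ[c'·Δl_i + (W_i cosα_i)·tanφ'] / Σ W_i sinα_i, with Δl_i = b_i / cosα_i.
Slice 1: Δl = 2.8/cos0.0° = 2.800 m; N'_1 = 88·cos0.0° = 88.0; c'Δl = 6.44; W sinα = 0.0
Slice 2: Δl = 3.1/cos17.2° = 3.245 m; N'_2 = 262·cos17.2° = 250.3; c'Δl = 7.46; W sinα = 77.5
Slice 3: Δl = 3.2/cos37.7° = 4.044 m; N'_3 = 237·cos37.7° = 187.5; c'Δl = 9.30; W sinα = 144.9
Slice 4: Δl = 1.4/cos57.4° = 2.599 m; N'_4 = 35·cos57.4° = 18.9; c'Δl = 5.98; W sinα = 29.5
Σc'Δl = 29.2 kN/m; ΣN' = 544.7 kN/m; ΣW sinα = 251.9 kN/m
Resisting = 29.2 + 544.7·tan20.3° = 29.2 + 201.5 = 230.7 kN/m
FS = 230.7 / 251.9 = 0.916

FS = 0.92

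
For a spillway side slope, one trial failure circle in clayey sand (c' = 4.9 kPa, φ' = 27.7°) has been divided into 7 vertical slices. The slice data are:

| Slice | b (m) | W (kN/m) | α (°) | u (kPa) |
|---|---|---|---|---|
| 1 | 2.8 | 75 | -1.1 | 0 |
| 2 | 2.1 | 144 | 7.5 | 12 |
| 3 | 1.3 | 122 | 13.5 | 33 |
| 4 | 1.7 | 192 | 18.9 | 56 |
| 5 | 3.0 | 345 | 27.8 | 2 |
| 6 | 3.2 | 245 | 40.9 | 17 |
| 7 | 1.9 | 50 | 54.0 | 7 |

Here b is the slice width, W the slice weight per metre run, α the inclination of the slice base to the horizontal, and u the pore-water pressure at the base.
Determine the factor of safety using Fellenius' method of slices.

FS = 1.05

Ordinary method of slices: FS = Σ[c'·Δl_i + (W_i cosα_i − u_i·Δl_i)·tanφ'] / Σ W_i sinα_i, with Δl_i = b_i / cosα_i.
Slice 1: Δl = 2.8/cos(-1.1°) = 2.801 m; N'_1 = 75·cos(-1.1°) − 0·2.801 = 75.0; c'Δl = 13.72; W sinα = -1.4
Slice 2: Δl = 2.1/cos7.5° = 2.118 m; N'_2 = 144·cos7.5° − 12·2.118 = 117.4; c'Δl = 10.38; W sinα = 18.8
Slice 3: Δl = 1.3/cos13.5° = 1.337 m; N'_3 = 122·cos13.5° − 33·1.337 = 74.5; c'Δl = 6.55; W sinα = 28.5
Slice 4: Δl = 1.7/cos18.9° = 1.797 m; N'_4 = 192·cos18.9° − 56·1.797 = 81.0; c'Δl = 8.80; W sinα = 62.2
Slice 5: Δl = 3.0/cos27.8° = 3.391 m; N'_5 = 345·cos27.8° − 2·3.391 = 298.4; c'Δl = 16.62; W sinα = 160.9
Slice 6: Δl = 3.2/cos40.9° = 4.234 m; N'_6 = 245·cos40.9° − 17·4.234 = 113.2; c'Δl = 20.74; W sinα = 160.4
Slice 7: Δl = 1.9/cos54.0° = 3.232 m; N'_7 = 50·cos54.0° − 7·3.232 = 6.8; c'Δl = 15.84; W sinα = 40.5
Σc'Δl = 92.7 kN/m; ΣN' = 766.2 kN/m; ΣW sinα = 469.8 kN/m
Resisting = 92.7 + 766.2·tan27.7° = 92.7 + 402.3 = 494.9 kN/m
FS = 494.9 / 469.8 = 1.054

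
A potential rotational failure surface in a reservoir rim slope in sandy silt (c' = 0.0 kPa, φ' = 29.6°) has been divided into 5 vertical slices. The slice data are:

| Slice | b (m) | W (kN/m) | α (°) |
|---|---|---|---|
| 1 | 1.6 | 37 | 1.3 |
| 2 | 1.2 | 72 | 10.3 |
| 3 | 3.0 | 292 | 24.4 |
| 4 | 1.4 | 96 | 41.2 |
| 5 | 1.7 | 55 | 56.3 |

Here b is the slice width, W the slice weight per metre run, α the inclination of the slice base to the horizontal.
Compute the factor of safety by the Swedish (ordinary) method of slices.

Ordinary method of slices: FS = Σ[c'·Δl_i + (W_i cosα_i)·tanφ'] / Σ W_i sinα_i, with Δl_i = b_i / cosα_i.
Slice 1: Δl = 1.6/cos1.3° = 1.600 m; N'_1 = 37·cos1.3° = 37.0; c'Δl = 0.00; W sinα = 0.8
Slice 2: Δl = 1.2/cos10.3° = 1.220 m; N'_2 = 72·cos10.3° = 70.8; c'Δl = 0.00; W sinα = 12.9
Slice 3: Δl = 3.0/cos24.4° = 3.294 m; N'_3 = 292·cos24.4° = 265.9; c'Δl = 0.00; W sinα = 120.6
Slice 4: Δl = 1.4/cos41.2° = 1.861 m; N'_4 = 96·cos41.2° = 72.2; c'Δl = 0.00; W sinα = 63.2
Slice 5: Δl = 1.7/cos56.3° = 3.064 m; N'_5 = 55·cos56.3° = 30.5; c'Δl = 0.00; W sinα = 45.8
Σc'Δl = 0.0 kN/m; ΣN' = 476.5 kN/m; ΣW sinα = 243.3 kN/m
Resisting = 0.0 + 476.5·tan29.6° = 0.0 + 270.7 = 270.7 kN/m
FS = 270.7 / 243.3 = 1.112

FS = 1.11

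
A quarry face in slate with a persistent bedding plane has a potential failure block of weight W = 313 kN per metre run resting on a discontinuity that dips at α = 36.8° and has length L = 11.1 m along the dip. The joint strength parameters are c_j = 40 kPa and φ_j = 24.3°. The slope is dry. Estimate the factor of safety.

Resolving the block weight along and normal to the plane and applying the Mohr–Coulomb strength on the joint:
N' = W cosα = 313·cos36.8° = 250.6 kN/m
Driving force T = W sinα = 313·sin36.8° = 187.5 kN/m
Resisting force R = c_j·L + N'·tanφ_j = 40·11.1 + 250.6·tan24.3° = 444.0 + 113.2 = 557.2 kN/m
FS = R / T = 557.2 / 187.5 = 2.972

FS = 2.97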